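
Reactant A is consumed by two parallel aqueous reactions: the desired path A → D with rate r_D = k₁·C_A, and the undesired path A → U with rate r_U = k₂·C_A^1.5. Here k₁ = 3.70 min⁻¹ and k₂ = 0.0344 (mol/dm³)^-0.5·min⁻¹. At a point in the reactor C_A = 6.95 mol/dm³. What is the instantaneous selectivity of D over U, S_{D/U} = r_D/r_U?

S_{D/U} = r_D/r_U = (k₁·C_A)/(k₂·C_A^1.5) = (k₁/k₂)·C_A^-0.5.
= (3.70×6.950) / (0.0344×6.950^1.5) = 25.72/0.6303 = 40.8.
The undesired path is higher order in A, so low C_A (CSTR or dilute feed) favours D.

40.8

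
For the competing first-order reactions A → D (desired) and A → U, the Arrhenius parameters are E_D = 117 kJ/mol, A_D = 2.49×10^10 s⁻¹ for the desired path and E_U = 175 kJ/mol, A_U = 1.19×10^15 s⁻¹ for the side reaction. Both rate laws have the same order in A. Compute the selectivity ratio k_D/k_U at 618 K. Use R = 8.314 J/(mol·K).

1.67

Since both paths have the same order in A, the concentration cancels and S_{D/U} = k_D/k_U = (A_D/A_U)·exp[(E_U−E_D)/(RT)].
(E_U−E_D)/(RT) = (175−117)×10³/(8.314×618) = 58000/5138 = 11.29.
k_D/k_U = (2.49×10^10/1.19×10^15)·exp(11.29) = 2.092×10^-5 × 79884 = 1.67.
Since E_D < E_U, lowering the temperature improves selectivity toward D.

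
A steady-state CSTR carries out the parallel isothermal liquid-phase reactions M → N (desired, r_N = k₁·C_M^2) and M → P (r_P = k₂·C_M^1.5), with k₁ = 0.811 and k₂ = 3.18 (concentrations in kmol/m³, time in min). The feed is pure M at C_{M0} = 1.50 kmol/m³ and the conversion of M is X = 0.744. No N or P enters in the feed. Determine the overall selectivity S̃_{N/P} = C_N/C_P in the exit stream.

Exit C_M = C_{M0}(1−X) = 1.50×0.256 = 0.3840 kmol/m³.
A CSTR operates uniformly at the exit composition, giving r_N = 0.1196 and r_P = 0.7567 (each k·C_M^n at C_M = 0.3840).
Overall selectivity = C_N/C_P = r_Nτ/(r_Pτ) = r_N/r_P = 0.158.

0.158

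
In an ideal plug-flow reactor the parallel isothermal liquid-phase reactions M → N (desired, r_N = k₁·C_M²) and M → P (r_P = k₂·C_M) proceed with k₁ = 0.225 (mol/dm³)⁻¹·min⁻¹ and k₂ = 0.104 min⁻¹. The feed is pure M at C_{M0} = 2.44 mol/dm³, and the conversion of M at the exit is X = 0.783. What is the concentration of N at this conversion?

C_M = C_{M0}(1−X) = 0.5295 mol/dm³.
Along a PFR/batch, dC_P/dC_M = −r_P/(r_N+r_P) = −k₂/(k₂+k₁·C_M).
Integrating from C_{M0} to C_M: C_P = (0.104/0.225)·ln[(0.104+0.225·2.44)/(0.104+0.225·0.529)] = 0.4622·ln(0.6530/0.2231) = 0.4963 mol/dm³.
Then C_N = (C_{M0}−C_M) − C_P = 1.911 − 0.4963 = 1.414 mol/dm³.

1.41 mol/dm³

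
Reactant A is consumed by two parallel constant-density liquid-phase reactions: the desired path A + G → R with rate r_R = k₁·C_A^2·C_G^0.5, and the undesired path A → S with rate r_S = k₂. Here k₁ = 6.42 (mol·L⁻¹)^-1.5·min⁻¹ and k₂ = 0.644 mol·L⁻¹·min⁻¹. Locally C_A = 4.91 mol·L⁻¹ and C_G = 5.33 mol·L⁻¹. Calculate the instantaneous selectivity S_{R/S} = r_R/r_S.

S_{R/S} = r_R/r_S = (k₁·C_A^2·C_G^0.5)/(k₂) = (k₁/k₂)·C_A^2·C_G^0.5.
= (6.42×4.910^2×5.330^0.5) / (0.644) = 357.3/0.6440 = 555.

555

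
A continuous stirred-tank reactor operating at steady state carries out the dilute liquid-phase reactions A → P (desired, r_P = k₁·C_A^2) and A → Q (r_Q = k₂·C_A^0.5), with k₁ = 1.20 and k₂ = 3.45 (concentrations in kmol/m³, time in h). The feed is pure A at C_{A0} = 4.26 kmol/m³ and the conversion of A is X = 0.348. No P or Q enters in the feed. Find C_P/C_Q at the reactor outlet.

1.61

Exit C_A = C_{A0}(1−X) = 4.26×0.652 = 2.778 kmol/m³.
In a CSTR the entire volume is at exit conditions, so r_P = 1.20×2.778^2 = 9.258 and r_Q = 3.45×2.778^0.5 = 5.750.
Overall selectivity = C_P/C_Q = r_Pτ/(r_Qτ) = r_P/r_Q = 1.61.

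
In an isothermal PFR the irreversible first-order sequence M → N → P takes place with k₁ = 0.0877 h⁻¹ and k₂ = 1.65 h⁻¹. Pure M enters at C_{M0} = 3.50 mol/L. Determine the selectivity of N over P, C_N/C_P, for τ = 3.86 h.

For first-order series with pure M initially, C_N(τ) = k₁C_{M0}/(k₂−k₁)·(e^(−k₁τ) − e^(−k₂τ)).
e^(−k₁τ) = e^(−0.0877×3.86) = e^(−0.3385) = 0.7128; e^(−k₂τ) = e^(−6.369) = 0.001714.
C_N = 0.0877×3.50/(1.65−0.0877) × (0.7128−0.001714) = 0.1965×0.7111 = 0.1397 mol/L.
C_M = C_{M0}e^(−k₁τ) = 2.495 mol/L, so C_P = C_{M0}−C_M−C_N = 0.8654 mol/L; C_N/C_P = 0.161.

0.161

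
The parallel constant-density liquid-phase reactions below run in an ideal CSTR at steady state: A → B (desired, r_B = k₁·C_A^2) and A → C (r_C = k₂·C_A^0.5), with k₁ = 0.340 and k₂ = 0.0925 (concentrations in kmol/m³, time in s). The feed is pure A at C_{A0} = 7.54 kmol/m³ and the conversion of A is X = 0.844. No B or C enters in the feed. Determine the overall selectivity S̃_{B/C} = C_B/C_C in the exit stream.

Exit C_A = C_{A0}(1−X) = 7.54×0.156 = 1.176 kmol/m³.
A CSTR operates uniformly at the exit composition, giving r_B = 0.4704 and r_C = 0.1003 (each k·C_A^n at C_A = 1.176).
Overall selectivity = C_B/C_C = r_Bτ/(r_Cτ) = r_B/r_C = 4.69.

4.69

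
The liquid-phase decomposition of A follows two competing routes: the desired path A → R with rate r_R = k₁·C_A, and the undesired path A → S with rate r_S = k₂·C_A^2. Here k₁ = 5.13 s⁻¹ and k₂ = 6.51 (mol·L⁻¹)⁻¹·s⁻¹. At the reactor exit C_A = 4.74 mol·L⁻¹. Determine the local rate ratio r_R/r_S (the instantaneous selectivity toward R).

S_{R/S} = r_R/r_S = (k₁·C_A)/(k₂·C_A^2) = (k₁/k₂)·C_A⁻¹.
= (5.13×4.740) / (6.51×4.740^2) = 24.32/146.3 = 0.166.

0.166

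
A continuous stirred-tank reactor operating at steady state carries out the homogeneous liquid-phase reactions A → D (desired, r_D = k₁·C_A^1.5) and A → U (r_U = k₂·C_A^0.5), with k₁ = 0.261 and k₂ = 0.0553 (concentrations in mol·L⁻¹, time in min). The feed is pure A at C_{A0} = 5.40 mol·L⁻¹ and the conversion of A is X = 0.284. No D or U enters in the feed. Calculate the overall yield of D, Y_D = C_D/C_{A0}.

Exit C_A = C_{A0}(1−X) = 5.40×0.716 = 3.866 mol·L⁻¹.
Rates in a CSTR are evaluated at the outlet concentration: r_D = 0.261×3.866^1.5 = 1.984, r_U = 0.0553×3.866^0.5 = 0.1087.
Fraction of consumed A going to D: r_D/(r_D+r_U) = 0.9480.
C_D = 0.9480·C_{A0}·X = 0.9480×5.40×0.284 = 1.45 mol·L⁻¹; Y_D = C_D/C_{A0} = 0.269.

0.269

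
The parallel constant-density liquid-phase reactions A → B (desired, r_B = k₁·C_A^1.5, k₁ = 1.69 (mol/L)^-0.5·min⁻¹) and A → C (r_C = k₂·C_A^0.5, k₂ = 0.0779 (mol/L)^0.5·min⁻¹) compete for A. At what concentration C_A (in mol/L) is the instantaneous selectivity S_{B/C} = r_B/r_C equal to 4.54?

S_{B/C} = (k₁/k₂)·C_A ⇒ C_A = S·k₂/k₁.
= 4.54×0.0779/1.69 = 0.209 mol/L.

0.209 mol/L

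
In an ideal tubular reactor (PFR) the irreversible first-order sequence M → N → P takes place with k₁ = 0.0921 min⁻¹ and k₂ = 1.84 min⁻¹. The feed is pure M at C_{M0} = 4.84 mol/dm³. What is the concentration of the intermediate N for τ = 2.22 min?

0.204 mol/dm³

For first-order series with pure M initially, C_N(τ) = k₁C_{M0}/(k₂−k₁)·(e^(−k₁τ) − e^(−k₂τ)).
e^(−k₁τ) = e^(−0.0921×2.22) = e^(−0.2045) = 0.8151; e^(−k₂τ) = e^(−4.085) = 0.01683.
C_N = 0.0921×4.84/(1.84−0.0921) × (0.8151−0.01683) = 0.2550×0.7983 = 0.2036 mol/dm³.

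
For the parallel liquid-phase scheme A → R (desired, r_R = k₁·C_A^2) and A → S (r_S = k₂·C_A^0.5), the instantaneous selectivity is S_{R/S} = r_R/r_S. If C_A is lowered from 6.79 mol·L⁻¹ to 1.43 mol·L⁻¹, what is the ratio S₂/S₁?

S_{R/S} = (k₁/k₂)·C_A^1.5, so S₂/S₁ = (C_{A,2}/C_{A,1})^1.5.
= (1.43/6.79)^1.5 = (0.2106)^1.5 = 0.0966.
Selectivity toward R falls as C_A falls — high-concentration operation is favoured.

0.0966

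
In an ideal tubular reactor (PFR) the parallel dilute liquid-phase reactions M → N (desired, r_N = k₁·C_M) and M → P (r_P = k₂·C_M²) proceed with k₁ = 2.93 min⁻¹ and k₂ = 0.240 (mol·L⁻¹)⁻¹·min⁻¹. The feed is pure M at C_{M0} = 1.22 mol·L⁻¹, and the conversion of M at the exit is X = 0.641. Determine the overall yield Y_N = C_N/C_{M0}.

0.600

C_M = C_{M0}(1−X) = 0.4380 mol·L⁻¹.
Along a PFR/batch, dC_N/dC_M = −r_N/(r_N+r_P) = −k₁/(k₁+k₂·C_M).
Integrating from C_{M0} to C_M: C_N = (2.93/0.240)·ln[(2.93+0.240·1.22)/(2.93+0.240·0.438)] = 12.21·ln(3.223/3.035) = 0.7325 mol·L⁻¹.
Y_N = C_N/C_{M0} = 0.7325/1.22 = 0.600.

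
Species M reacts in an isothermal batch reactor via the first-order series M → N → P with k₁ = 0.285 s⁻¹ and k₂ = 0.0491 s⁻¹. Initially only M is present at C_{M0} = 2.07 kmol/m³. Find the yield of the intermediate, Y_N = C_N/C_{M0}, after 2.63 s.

0.491

For first-order series with pure M initially, C_N(t) = k₁C_{M0}/(k₂−k₁)·(e^(−k₁t) − e^(−k₂t)).
e^(−k₁t) = e^(−0.285×2.63) = e^(−0.7495) = 0.4726; e^(−k₂t) = e^(−0.1291) = 0.8789.
C_N = 0.285×2.07/(0.0491−0.285) × (0.4726−0.8789) = (-2.501)×(-0.4063) = 1.016 kmol/m³.
Y_N = C_N/C_{M0} = 1.016/2.07 = 0.491.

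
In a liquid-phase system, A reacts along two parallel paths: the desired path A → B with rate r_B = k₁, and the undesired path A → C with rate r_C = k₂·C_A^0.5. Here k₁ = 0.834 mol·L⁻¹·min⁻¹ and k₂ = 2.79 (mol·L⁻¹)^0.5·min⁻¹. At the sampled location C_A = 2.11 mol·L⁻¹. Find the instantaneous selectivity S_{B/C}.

0.206

S_{B/C} = r_B/r_C = (k₁)/(k₂·C_A^0.5) = (k₁/k₂)·C_A^-0.5.
= (0.834) / (2.79×2.110^0.5) = 0.8340/4.053 = 0.206.
The undesired path is higher order in A, so low C_A (CSTR or dilute feed) favours B.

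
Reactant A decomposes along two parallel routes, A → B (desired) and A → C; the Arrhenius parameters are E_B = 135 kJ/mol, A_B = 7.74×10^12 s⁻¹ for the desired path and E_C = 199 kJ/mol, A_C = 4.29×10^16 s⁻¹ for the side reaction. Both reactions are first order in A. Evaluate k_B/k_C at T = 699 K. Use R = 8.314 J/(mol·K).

k_B/k_C = (A_B/A_C)·exp[−(E_B−E_C)/(RT)] = (A_B/A_C)·exp[(E_C−E_B)/(RT)].
(E_C−E_B)/(RT) = (199−135)×10³/(8.314×699) = 64000/5811 = 11.01.
k_B/k_C = (7.74×10^12/4.29×10^16)·exp(11.01) = 1.804×10^-4 × 60638 = 10.9.

10.9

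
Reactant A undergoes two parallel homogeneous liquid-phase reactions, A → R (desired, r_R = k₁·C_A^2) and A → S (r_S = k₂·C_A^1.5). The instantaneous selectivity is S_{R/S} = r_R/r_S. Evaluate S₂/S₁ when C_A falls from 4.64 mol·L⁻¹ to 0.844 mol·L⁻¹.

0.426

S_{R/S} = (k₁/k₂)·C_A^0.5, so S₂/S₁ = (C_{A,2}/C_{A,1})^0.5.
= (0.844/4.64)^0.5 = (0.1819)^0.5 = 0.426.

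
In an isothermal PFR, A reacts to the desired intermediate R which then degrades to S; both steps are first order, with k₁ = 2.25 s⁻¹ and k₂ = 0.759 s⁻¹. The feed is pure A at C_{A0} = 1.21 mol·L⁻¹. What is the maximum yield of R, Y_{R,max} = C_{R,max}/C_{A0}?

At the optimum, C_{R,max}/C_{A0} = (k₁/k₂)^[k₂/(k₂−k₁)].
= (2.25/0.759)^(0.759/(0.759−2.25)) = (2.964)^(-0.5091) = 0.5751.

0.575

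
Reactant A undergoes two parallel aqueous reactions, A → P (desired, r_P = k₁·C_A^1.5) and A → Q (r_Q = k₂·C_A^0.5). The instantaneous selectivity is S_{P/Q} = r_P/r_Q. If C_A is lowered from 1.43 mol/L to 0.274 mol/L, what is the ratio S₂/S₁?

S_{P/Q} = (k₁/k₂)·C_A, so S₂/S₁ = (C_{A,2}/C_{A,1}).
= 0.274/1.43 = 0.192.
Selectivity toward P falls as C_A falls — high-concentration operation is favoured.

0.192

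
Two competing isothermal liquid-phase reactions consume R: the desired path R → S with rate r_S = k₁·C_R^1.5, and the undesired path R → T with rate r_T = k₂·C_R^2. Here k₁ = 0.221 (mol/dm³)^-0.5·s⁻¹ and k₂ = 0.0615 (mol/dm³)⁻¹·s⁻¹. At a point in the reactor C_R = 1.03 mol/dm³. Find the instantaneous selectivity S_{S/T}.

S_{S/T} = r_S/r_T = (k₁·C_R^1.5)/(k₂·C_R^2) = (k₁/k₂)·C_R^-0.5.
= (0.221×1.030^1.5) / (0.0615×1.030^2) = 0.2310/0.06525 = 3.54.
The undesired path is higher order in R, so low C_R (CSTR or dilute feed) favours S.

3.54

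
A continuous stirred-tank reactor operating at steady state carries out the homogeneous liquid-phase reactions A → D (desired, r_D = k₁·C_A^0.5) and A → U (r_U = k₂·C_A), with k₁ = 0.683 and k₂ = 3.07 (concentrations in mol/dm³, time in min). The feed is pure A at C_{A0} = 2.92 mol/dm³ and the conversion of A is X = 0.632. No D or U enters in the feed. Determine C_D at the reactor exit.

0.326 mol/dm³

Exit C_A = C_{A0}(1−X) = 2.92×0.368 = 1.075 mol/dm³.
A CSTR operates uniformly at the exit composition, giving r_D = 0.7080 and r_U = 3.299 (each k·C_A^n at C_A = 1.075).
Fraction of consumed A going to D: r_D/(r_D+r_U) = 0.1767.
C_D = 0.1767·C_{A0}·X = 0.1767×2.92×0.632 = 0.326 mol/dm³.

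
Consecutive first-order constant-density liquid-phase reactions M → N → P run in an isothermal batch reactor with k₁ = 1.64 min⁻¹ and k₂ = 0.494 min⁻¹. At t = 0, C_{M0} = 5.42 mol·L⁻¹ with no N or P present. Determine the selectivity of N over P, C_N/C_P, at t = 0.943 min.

3.06

The intermediate concentration in a first-order A→B→C sequence is C_N = k₁C_{M0}(e^(−k₁t) − e^(−k₂t))/(k₂−k₁).
e^(−k₁t) = e^(−1.64×0.943) = e^(−1.547) = 0.2130; e^(−k₂t) = e^(−0.4658) = 0.6276.
C_N = 1.64×5.42/(0.494−1.64) × (0.2130−0.6276) = (-7.756)×(-0.4146) = 3.216 mol·L⁻¹.
C_M = C_{M0}e^(−k₁t) = 1.154 mol·L⁻¹, so C_P = C_{M0}−C_M−C_N = 1.050 mol·L⁻¹; C_N/C_P = 3.06.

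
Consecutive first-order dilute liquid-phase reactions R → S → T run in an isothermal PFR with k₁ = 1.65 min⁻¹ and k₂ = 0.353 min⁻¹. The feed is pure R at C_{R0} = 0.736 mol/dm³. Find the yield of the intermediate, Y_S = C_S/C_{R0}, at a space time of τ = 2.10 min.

The intermediate concentration in a first-order A→B→C sequence is C_S = k₁C_{R0}(e^(−k₁τ) − e^(−k₂τ))/(k₂−k₁).
e^(−k₁τ) = e^(−1.65×2.10) = e^(−3.465) = 0.03127; e^(−k₂τ) = e^(−0.7413) = 0.4765.
C_S = 1.65×0.736/(0.353−1.65) × (0.03127−0.4765) = (-0.9363)×(-0.4452) = 0.4169 mol/dm³.
Y_S = C_S/C_{R0} = 0.4169/0.736 = 0.566.

0.566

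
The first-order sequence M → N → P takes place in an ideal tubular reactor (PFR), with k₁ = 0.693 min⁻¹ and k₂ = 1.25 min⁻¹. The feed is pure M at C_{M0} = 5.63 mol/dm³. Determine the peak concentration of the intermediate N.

Evaluating C_N at τ_opt = ln(k₂/k₁)/(k₂−k₁) gives C_{N,max}/C_{M0} = (k₁/k₂)^[k₂/(k₂−k₁)].
= (0.693/1.25)^(1.25/(1.25−0.693)) = (0.5544)^(2.244) = 0.2661.
C_{N,max} = 0.2661×5.63 = 1.50 mol/dm³.

1.50 mol/dm³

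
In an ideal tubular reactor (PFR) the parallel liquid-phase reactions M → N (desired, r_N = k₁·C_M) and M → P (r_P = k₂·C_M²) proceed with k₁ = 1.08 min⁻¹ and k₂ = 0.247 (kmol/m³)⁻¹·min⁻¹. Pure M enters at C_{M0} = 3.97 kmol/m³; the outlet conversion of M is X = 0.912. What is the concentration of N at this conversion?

2.49 kmol/m³

C_M = C_{M0}(1−X) = 0.3494 kmol/m³.
Along a PFR/batch, dC_N/dC_M = −r_N/(r_N+r_P) = −k₁/(k₁+k₂·C_M).
Integrating from C_{M0} to C_M: C_N = (1.08/0.247)·ln[(1.08+0.247·3.97)/(1.08+0.247·0.349)] = 4.372·ln(2.061/1.166) = 2.489 kmol/m³.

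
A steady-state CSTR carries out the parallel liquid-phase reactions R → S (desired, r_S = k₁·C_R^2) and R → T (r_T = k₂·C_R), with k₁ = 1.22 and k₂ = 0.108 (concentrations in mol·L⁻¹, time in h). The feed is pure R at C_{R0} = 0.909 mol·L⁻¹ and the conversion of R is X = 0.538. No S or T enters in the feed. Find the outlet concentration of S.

0.404 mol·L⁻¹

Exit C_R = C_{R0}(1−X) = 0.909×0.462 = 0.4200 mol·L⁻¹.
A CSTR operates uniformly at the exit composition, giving r_S = 0.2152 and r_T = 0.04536 (each k·C_R^n at C_R = 0.4200).
Fraction of consumed R going to S: r_S/(r_S+r_T) = 0.8259.
C_S = 0.8259·C_{R0}·X = 0.8259×0.909×0.538 = 0.404 mol·L⁻¹.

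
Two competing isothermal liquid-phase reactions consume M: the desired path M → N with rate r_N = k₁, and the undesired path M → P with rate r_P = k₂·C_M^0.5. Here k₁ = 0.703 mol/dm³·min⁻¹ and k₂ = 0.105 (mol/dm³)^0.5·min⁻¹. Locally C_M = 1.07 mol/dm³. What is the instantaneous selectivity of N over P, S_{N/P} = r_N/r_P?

S_{N/P} = r_N/r_P = (k₁)/(k₂·C_M^0.5) = (k₁/k₂)·C_M^-0.5.
= (0.703) / (0.105×1.070^0.5) = 0.7030/0.1086 = 6.47.

6.47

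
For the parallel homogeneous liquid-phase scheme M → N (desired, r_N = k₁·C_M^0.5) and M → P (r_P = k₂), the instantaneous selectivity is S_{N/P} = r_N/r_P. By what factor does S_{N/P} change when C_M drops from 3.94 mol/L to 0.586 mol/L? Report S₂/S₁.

0.386

S_{N/P} = (k₁/k₂)·C_M^0.5, so S₂/S₁ = (C_{M,2}/C_{M,1})^0.5.
= (0.586/3.94)^0.5 = (0.1487)^0.5 = 0.386.
Selectivity toward N falls as C_M falls — high-concentration operation is favoured.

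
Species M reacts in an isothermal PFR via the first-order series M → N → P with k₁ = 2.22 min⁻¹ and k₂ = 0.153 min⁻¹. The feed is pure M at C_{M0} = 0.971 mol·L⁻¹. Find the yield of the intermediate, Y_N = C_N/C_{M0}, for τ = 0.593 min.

0.693

Solving the coupled first-order balances gives C_N(τ) = [k₁/(k₂−k₁)]·C_{M0}·(e^(−k₁τ) − e^(−k₂τ)).
e^(−k₁τ) = e^(−2.22×0.593) = e^(−1.316) = 0.2681; e^(−k₂τ) = e^(−0.09073) = 0.9133.
C_N = 2.22×0.971/(0.153−2.22) × (0.2681−0.9133) = (-1.043)×(-0.6452) = 0.6728 mol·L⁻¹.
Y_N = C_N/C_{M0} = 0.6728/0.971 = 0.693.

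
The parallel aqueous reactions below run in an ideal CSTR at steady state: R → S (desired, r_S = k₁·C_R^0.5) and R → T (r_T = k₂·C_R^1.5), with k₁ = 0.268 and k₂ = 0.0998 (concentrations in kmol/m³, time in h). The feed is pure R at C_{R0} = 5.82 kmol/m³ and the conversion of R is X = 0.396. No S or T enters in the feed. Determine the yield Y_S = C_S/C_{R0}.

Exit C_R = C_{R0}(1−X) = 5.82×0.604 = 3.515 kmol/m³.
Rates in a CSTR are evaluated at the outlet concentration: r_S = 0.268×3.515^0.5 = 0.5025, r_T = 0.0998×3.515^1.5 = 0.6578.
Fraction of consumed R going to S: r_S/(r_S+r_T) = 0.4331.
C_S = 0.4331·C_{R0}·X = 0.4331×5.82×0.396 = 0.998 kmol/m³; Y_S = C_S/C_{R0} = 0.171.

0.171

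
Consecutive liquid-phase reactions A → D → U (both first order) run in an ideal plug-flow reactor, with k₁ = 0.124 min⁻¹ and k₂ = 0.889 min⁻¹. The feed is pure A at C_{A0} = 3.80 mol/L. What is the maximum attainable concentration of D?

0.385 mol/L

At the optimum, C_{D,max}/C_{A0} = (k₁/k₂)^[k₂/(k₂−k₁)].
= (0.124/0.889)^(0.889/(0.889−0.124)) = (0.1395)^(1.162) = 0.1014.
C_{D,max} = 0.1014×3.80 = 0.385 mol/L.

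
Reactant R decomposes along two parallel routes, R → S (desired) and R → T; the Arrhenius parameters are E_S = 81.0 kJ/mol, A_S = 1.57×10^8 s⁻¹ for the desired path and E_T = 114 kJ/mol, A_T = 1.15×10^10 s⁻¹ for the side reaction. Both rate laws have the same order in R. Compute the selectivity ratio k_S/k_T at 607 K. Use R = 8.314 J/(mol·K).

k_S/k_T = (A_S/A_T)·exp[−(E_S−E_T)/(RT)] = (A_S/A_T)·exp[(E_T−E_S)/(RT)].
(E_T−E_S)/(RT) = (114−81.0)×10³/(8.314×607) = 33000/5047 = 6.539.
k_S/k_T = (1.57×10^8/1.15×10^10)·exp(6.539) = 0.01365 × 691.6 = 9.44.

9.44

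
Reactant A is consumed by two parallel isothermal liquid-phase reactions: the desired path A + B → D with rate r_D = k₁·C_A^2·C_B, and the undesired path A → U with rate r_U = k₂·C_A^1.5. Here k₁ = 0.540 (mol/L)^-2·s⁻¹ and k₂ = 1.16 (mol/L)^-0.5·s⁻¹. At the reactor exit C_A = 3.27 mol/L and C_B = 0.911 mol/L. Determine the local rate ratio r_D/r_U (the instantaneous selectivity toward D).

0.767

S_{D/U} = r_D/r_U = (k₁·C_A^2·C_B)/(k₂·C_A^1.5) = (k₁/k₂)·C_A^0.5·C_B.
= (0.540×3.270^2×0.9110) / (1.16×3.270^1.5) = 5.260/6.859 = 0.767.
Since the desired path is higher order in A, keeping C_A high (PFR or concentrated feed) favours D.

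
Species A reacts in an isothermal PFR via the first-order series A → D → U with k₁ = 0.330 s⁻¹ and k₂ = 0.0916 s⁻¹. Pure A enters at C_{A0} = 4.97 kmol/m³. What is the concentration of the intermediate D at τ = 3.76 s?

2.89 kmol/m³

The intermediate concentration in a first-order A→B→C sequence is C_D = k₁C_{A0}(e^(−k₁τ) − e^(−k₂τ))/(k₂−k₁).
e^(−k₁τ) = e^(−0.330×3.76) = e^(−1.241) = 0.2892; e^(−k₂τ) = e^(−0.3444) = 0.7086.
C_D = 0.330×4.97/(0.0916−0.330) × (0.2892−0.7086) = (-6.880)×(-0.4195) = 2.886 kmol/m³.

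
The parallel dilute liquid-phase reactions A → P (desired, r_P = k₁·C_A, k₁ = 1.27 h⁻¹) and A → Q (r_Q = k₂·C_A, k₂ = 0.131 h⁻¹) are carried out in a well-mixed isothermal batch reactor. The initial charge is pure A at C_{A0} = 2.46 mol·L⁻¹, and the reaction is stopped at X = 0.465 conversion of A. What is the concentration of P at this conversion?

1.04 mol·L⁻¹

C_A = C_{A0}(1−X) = 1.316 mol·L⁻¹.
Both paths are first order in A, so the instantaneous fraction to P is constant: dC_P/d(−C_A) = k₁/(k₁+k₂) = 0.9065.
C_P = 0.9065·(C_{A0}−C_A) = 0.9065×1.144 = 1.04 mol·L⁻¹.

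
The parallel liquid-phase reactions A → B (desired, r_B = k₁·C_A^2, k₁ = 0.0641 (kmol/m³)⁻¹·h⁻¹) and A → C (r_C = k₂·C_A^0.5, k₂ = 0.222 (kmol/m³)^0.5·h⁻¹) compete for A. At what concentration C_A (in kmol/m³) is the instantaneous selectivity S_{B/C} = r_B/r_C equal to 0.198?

S_{B/C} = (k₁/k₂)·C_A^1.5 ⇒ C_A = (S·k₂/k₁)^(1/1.5).
= (0.198×0.222/0.0641)^(0.6667) = (0.6857)^(0.6667) = 0.778 kmol/m³.

0.778 kmol/m³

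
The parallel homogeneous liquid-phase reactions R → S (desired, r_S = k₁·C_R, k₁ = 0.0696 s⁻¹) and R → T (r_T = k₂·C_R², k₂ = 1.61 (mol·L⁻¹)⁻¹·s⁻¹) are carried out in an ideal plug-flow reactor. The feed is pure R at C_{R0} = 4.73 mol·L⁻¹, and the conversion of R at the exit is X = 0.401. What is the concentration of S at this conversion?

C_R = C_{R0}(1−X) = 2.833 mol·L⁻¹.
Along a PFR/batch, dC_S/dC_R = −r_S/(r_S+r_T) = −k₁/(k₁+k₂·C_R).
Integrating from C_{R0} to C_R: C_S = (0.0696/1.61)·ln[(0.0696+1.61·4.73)/(0.0696+1.61·2.83)] = 0.04323·ln(7.685/4.631) = 0.02189 mol·L⁻¹.

0.0219 mol·L⁻¹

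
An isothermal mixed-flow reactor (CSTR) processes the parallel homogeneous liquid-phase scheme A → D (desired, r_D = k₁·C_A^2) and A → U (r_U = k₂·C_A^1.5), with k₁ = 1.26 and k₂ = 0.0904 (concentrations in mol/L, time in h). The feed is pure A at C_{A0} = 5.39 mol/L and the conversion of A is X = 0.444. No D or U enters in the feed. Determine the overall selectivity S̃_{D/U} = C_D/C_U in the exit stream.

Exit C_A = C_{A0}(1−X) = 5.39×0.556 = 2.997 mol/L.
A CSTR operates uniformly at the exit composition, giving r_D = 11.32 and r_U = 0.4690 (each k·C_A^n at C_A = 2.997).
Overall selectivity = C_D/C_U = r_Dτ/(r_Uτ) = r_D/r_U = 24.1.

24.1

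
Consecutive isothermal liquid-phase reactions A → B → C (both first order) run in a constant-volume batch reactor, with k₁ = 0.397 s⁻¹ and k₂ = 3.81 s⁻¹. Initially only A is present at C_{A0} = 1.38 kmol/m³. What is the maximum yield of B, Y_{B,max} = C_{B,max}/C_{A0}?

Evaluating C_B at t_opt = ln(k₂/k₁)/(k₂−k₁) gives C_{B,max}/C_{A0} = (k₁/k₂)^[k₂/(k₂−k₁)].
= (0.397/3.81)^(3.81/(3.81−0.397)) = (0.1042)^(1.116) = 0.08010.

0.0801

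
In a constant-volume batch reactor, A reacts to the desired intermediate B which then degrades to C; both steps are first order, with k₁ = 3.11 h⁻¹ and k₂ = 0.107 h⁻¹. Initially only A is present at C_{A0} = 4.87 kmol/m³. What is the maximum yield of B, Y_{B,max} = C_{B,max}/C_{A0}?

0.887

At the optimum, C_{B,max}/C_{A0} = (k₁/k₂)^[k₂/(k₂−k₁)].
= (3.11/0.107)^(0.107/(0.107−3.11)) = (29.07)^(-0.03563) = 0.8869.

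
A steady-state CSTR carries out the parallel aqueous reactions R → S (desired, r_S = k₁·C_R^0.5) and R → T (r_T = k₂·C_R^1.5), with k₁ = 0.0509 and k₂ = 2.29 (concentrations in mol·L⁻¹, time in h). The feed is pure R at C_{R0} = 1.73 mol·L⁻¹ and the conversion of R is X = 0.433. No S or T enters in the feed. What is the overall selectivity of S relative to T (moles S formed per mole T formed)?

Exit C_R = C_{R0}(1−X) = 1.73×0.567 = 0.9809 mol·L⁻¹.
A CSTR operates uniformly at the exit composition, giving r_S = 0.05041 and r_T = 2.225 (each k·C_R^n at C_R = 0.9809).
Overall selectivity = C_S/C_T = r_Sτ/(r_Tτ) = r_S/r_T = 0.0227.

0.0227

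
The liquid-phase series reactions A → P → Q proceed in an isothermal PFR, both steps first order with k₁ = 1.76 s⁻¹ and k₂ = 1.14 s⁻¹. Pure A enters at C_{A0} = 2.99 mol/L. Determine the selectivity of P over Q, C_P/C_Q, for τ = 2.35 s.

0.179

Solving the coupled first-order balances gives C_P(τ) = [k₁/(k₂−k₁)]·C_{A0}·(e^(−k₁τ) − e^(−k₂τ)).
e^(−k₁τ) = e^(−1.76×2.35) = e^(−4.136) = 0.01599; e^(−k₂τ) = e^(−2.679) = 0.06863.
C_P = 1.76×2.99/(1.14−1.76) × (0.01599−0.06863) = (-8.488)×(-0.05265) = 0.4468 mol/L.
C_A = C_{A0}e^(−k₁τ) = 0.04780 mol/L, so C_Q = C_{A0}−C_A−C_P = 2.495 mol/L; C_P/C_Q = 0.179.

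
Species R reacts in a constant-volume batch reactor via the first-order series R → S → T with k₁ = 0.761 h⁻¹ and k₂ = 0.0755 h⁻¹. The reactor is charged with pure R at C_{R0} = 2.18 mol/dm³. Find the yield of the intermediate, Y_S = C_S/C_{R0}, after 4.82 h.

Solving the coupled first-order balances gives C_S(t) = [k₁/(k₂−k₁)]·C_{R0}·(e^(−k₁t) − e^(−k₂t)).
e^(−k₁t) = e^(−0.761×4.82) = e^(−3.668) = 0.02553; e^(−k₂t) = e^(−0.3639) = 0.6950.
C_S = 0.761×2.18/(0.0755−0.761) × (0.02553−0.6950) = (-2.420)×(-0.6694) = 1.620 mol/dm³.
Y_S = C_S/C_{R0} = 1.620/2.18 = 0.743.

0.743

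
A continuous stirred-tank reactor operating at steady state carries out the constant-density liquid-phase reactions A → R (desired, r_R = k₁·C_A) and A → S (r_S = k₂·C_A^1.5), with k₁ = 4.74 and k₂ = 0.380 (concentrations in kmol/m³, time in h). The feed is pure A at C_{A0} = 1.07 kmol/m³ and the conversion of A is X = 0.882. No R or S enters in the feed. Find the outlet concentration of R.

Exit C_A = C_{A0}(1−X) = 1.07×0.118 = 0.1263 kmol/m³.
In a CSTR the entire volume is at exit conditions, so r_R = 4.74×0.1263 = 0.5985 and r_S = 0.380×0.1263^1.5 = 0.01705.
Fraction of consumed A going to R: r_R/(r_R+r_S) = 0.9723.
C_R = 0.9723·C_{A0}·X = 0.9723×1.07×0.882 = 0.918 kmol/m³.

0.918 kmol/m³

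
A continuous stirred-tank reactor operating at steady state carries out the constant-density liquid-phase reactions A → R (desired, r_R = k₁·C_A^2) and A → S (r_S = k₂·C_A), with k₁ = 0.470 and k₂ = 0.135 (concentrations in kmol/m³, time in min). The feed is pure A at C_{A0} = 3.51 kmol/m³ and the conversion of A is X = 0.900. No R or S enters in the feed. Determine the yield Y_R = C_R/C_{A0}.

Exit C_A = C_{A0}(1−X) = 3.51×0.100 = 0.3510 kmol/m³.
Rates in a CSTR are evaluated at the outlet concentration: r_R = 0.470×0.3510^2 = 0.05790, r_S = 0.135×0.3510 = 0.04738.
Fraction of consumed A going to R: r_R/(r_R+r_S) = 0.5500.
C_R = 0.5500·C_{A0}·X = 0.5500×3.51×0.900 = 1.74 kmol/m³; Y_R = C_R/C_{A0} = 0.495.

0.495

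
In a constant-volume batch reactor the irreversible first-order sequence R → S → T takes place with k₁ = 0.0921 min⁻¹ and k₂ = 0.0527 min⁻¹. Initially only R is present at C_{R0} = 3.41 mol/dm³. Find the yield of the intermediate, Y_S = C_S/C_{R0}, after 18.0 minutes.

0.460

Solving the coupled first-order balances gives C_S(t) = [k₁/(k₂−k₁)]·C_{R0}·(e^(−k₁t) − e^(−k₂t)).
e^(−k₁t) = e^(−0.0921×18.0) = e^(−1.658) = 0.1906; e^(−k₂t) = e^(−0.9486) = 0.3873.
C_S = 0.0921×3.41/(0.0527−0.0921) × (0.1906−0.3873) = (-7.971)×(-0.1967) = 1.568 mol/dm³.
Y_S = C_S/C_{R0} = 1.568/3.41 = 0.460.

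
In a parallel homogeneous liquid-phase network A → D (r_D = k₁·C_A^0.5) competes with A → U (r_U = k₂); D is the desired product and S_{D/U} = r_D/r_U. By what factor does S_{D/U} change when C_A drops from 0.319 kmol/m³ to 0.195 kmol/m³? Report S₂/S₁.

S_{D/U} = (k₁/k₂)·C_A^0.5, so S₂/S₁ = (C_{A,2}/C_{A,1})^0.5.
= (0.195/0.319)^0.5 = (0.6113)^0.5 = 0.782.

0.782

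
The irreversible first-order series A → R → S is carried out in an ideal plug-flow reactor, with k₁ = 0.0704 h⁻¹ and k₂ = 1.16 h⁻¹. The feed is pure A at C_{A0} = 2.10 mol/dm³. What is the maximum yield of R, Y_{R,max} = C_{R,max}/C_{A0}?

Evaluating C_R at τ_opt = ln(k₂/k₁)/(k₂−k₁) gives C_{R,max}/C_{A0} = (k₁/k₂)^[k₂/(k₂−k₁)].
= (0.0704/1.16)^(1.16/(1.16−0.0704)) = (0.06069)^(1.065) = 0.05064.

0.0506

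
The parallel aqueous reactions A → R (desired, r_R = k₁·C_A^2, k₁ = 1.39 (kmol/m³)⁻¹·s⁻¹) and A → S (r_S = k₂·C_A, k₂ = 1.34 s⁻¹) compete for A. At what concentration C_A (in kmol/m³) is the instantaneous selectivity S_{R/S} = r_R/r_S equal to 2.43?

2.34 kmol/m³

S_{R/S} = (k₁/k₂)·C_A ⇒ C_A = S·k₂/k₁.
= 2.43×1.34/1.39 = 2.34 kmol/m³.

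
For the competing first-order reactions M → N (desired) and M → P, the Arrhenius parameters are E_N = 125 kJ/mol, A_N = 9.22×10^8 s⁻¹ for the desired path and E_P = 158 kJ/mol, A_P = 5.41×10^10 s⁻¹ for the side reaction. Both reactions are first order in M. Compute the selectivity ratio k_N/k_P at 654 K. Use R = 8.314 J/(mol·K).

k_N/k_P = (A_N/A_P)·exp[−(E_N−E_P)/(RT)] = (A_N/A_P)·exp[(E_P−E_N)/(RT)].
(E_P−E_N)/(RT) = (158−125)×10³/(8.314×654) = 33000/5437 = 6.069.
k_N/k_P = (9.22×10^8/5.41×10^10)·exp(6.069) = 0.01704 × 432.3 = 7.37.

7.37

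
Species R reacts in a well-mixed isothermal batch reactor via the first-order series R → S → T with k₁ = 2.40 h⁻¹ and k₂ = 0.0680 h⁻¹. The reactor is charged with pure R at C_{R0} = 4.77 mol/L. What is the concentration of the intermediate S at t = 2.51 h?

The intermediate concentration in a first-order A→B→C sequence is C_S = k₁C_{R0}(e^(−k₁t) − e^(−k₂t))/(k₂−k₁).
e^(−k₁t) = e^(−2.40×2.51) = e^(−6.024) = 0.002420; e^(−k₂t) = e^(−0.1707) = 0.8431.
C_S = 2.40×4.77/(0.0680−2.40) × (0.002420−0.8431) = (-4.909)×(-0.8407) = 4.127 mol/L.

4.13 mol/L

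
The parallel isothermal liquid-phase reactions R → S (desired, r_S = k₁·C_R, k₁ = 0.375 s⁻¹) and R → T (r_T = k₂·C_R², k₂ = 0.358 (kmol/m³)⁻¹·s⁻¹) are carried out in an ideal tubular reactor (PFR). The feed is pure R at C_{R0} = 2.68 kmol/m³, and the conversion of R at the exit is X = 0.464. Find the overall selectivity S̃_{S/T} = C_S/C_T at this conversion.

0.520

C_R = C_{R0}(1−X) = 1.436 kmol/m³.
Along a PFR/batch, dC_S/dC_R = −r_S/(r_S+r_T) = −k₁/(k₁+k₂·C_R).
Integrating from C_{R0} to C_R: C_S = (0.375/0.358)·ln[(0.375+0.358·2.68)/(0.375+0.358·1.44)] = 1.047·ln(1.334/0.8893) = 0.4252 kmol/m³.
C_T = (C_{R0}−C_R)−C_S = 0.8184 kmol/m³; S̃_{S/T} = 0.4252/0.8184 = 0.520.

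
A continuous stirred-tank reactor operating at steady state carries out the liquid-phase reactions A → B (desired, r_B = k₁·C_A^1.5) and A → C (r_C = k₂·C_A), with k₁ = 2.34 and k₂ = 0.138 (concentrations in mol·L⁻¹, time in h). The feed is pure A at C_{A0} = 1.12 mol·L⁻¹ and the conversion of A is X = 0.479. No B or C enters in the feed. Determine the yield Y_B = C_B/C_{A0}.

Exit C_A = C_{A0}(1−X) = 1.12×0.521 = 0.5835 mol·L⁻¹.
A CSTR operates uniformly at the exit composition, giving r_B = 1.043 and r_C = 0.08053 (each k·C_A^n at C_A = 0.5835).
Fraction of consumed A going to B: r_B/(r_B+r_C) = 0.9283.
C_B = 0.9283·C_{A0}·X = 0.9283×1.12×0.479 = 0.498 mol·L⁻¹; Y_B = C_B/C_{A0} = 0.445.

0.445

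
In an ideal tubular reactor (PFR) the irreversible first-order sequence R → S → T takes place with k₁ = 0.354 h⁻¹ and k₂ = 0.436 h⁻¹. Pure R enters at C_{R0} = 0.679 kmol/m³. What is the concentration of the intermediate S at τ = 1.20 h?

0.180 kmol/m³

The intermediate concentration in a first-order A→B→C sequence is C_S = k₁C_{R0}(e^(−k₁τ) − e^(−k₂τ))/(k₂−k₁).
e^(−k₁τ) = e^(−0.354×1.20) = e^(−0.4248) = 0.6539; e^(−k₂τ) = e^(−0.5232) = 0.5926.
C_S = 0.354×0.679/(0.436−0.354) × (0.6539−0.5926) = 2.931×0.06128 = 0.1796 kmol/m³.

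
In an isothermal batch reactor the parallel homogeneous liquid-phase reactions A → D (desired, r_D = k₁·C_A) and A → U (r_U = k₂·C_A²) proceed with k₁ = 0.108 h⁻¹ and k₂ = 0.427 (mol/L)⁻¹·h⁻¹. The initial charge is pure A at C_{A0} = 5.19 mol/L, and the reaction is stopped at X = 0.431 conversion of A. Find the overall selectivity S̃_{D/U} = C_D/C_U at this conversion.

0.0637

C_A = C_{A0}(1−X) = 2.953 mol/L.
Along a PFR/batch, dC_D/dC_A = −r_D/(r_D+r_U) = −k₁/(k₁+k₂·C_A).
Integrating from C_{A0} to C_A: C_D = (0.108/0.427)·ln[(0.108+0.427·5.19)/(0.108+0.427·2.95)] = 0.2529·ln(2.324/1.369) = 0.1339 mol/L.
C_U = (C_{A0}−C_A)−C_D = 2.103 mol/L; S̃_{D/U} = 0.1339/2.103 = 0.0637.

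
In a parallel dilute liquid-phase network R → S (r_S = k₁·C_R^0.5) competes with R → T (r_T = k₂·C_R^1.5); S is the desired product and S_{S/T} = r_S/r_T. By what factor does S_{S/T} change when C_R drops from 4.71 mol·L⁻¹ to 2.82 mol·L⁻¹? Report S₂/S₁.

S_{S/T} = (k₁/k₂)·C_R⁻¹, so S₂/S₁ = (C_{R,2}/C_{R,1})⁻¹.
= 4.71/2.82 = 1.67.
Selectivity toward S rises as C_R falls — low-concentration operation is favoured.

1.67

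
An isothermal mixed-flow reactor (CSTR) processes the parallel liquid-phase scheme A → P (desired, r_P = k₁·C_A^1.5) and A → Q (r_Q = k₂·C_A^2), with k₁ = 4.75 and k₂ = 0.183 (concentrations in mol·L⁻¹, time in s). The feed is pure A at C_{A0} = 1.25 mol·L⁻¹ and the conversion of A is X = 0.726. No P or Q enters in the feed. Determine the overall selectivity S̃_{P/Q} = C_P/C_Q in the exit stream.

Exit C_A = C_{A0}(1−X) = 1.25×0.274 = 0.3425 mol·L⁻¹.
Rates in a CSTR are evaluated at the outlet concentration: r_P = 4.75×0.3425^1.5 = 0.9521, r_Q = 0.183×0.3425^2 = 0.02147.
Overall selectivity = C_P/C_Q = r_Pτ/(r_Qτ) = r_P/r_Q = 44.4.

44.4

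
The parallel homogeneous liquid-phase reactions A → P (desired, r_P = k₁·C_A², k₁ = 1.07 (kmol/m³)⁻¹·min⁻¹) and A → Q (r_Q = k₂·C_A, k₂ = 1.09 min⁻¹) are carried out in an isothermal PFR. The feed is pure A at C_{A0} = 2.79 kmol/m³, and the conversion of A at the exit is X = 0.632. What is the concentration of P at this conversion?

1.13 kmol/m³

C_A = C_{A0}(1−X) = 1.027 kmol/m³.
Along a PFR/batch, dC_Q/dC_A = −r_Q/(r_P+r_Q) = −k₂/(k₂+k₁·C_A).
Integrating from C_{A0} to C_A: C_Q = (1.09/1.07)·ln[(1.09+1.07·2.79)/(1.09+1.07·1.03)] = 1.019·ln(4.075/2.189) = 0.6333 kmol/m³.
Then C_P = (C_{A0}−C_A) − C_Q = 1.763 − 0.6333 = 1.130 kmol/m³.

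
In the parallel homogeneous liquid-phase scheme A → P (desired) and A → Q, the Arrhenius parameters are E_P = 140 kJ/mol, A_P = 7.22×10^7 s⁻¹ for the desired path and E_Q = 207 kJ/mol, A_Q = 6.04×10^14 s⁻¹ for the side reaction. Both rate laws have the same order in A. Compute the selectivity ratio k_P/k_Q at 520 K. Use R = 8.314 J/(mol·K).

Since both paths have the same order in A, the concentration cancels and S_{P/Q} = k_P/k_Q = (A_P/A_Q)·exp[(E_Q−E_P)/(RT)].
(E_Q−E_P)/(RT) = (207−140)×10³/(8.314×520) = 67000/4323 = 15.50.
k_P/k_Q = (7.22×10^7/6.04×10^14)·exp(15.50) = 1.195×10^-7 × 5.376×10^6 = 0.643.
Since E_P < E_Q, lowering the temperature improves selectivity toward P.

0.643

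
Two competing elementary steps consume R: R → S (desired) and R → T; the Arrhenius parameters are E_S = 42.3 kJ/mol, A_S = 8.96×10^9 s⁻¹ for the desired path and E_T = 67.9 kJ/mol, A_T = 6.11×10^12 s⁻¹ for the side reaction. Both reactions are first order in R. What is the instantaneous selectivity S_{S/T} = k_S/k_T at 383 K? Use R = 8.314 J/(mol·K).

4.55

k_S/k_T = (A_S/A_T)·exp[−(E_S−E_T)/(RT)] = (A_S/A_T)·exp[(E_T−E_S)/(RT)].
(E_T−E_S)/(RT) = (67.9−42.3)×10³/(8.314×383) = 25600/3184 = 8.040.
k_S/k_T = (8.96×10^9/6.11×10^12)·exp(8.040) = 0.001466 × 3101 = 4.55.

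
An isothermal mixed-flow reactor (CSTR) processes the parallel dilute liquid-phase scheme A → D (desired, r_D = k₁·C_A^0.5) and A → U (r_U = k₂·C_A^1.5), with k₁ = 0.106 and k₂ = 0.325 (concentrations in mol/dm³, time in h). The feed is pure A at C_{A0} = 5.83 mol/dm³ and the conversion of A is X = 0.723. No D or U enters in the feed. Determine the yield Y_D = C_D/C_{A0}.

0.121

Exit C_A = C_{A0}(1−X) = 5.83×0.277 = 1.615 mol/dm³.
Rates in a CSTR are evaluated at the outlet concentration: r_D = 0.106×1.615^0.5 = 0.1347, r_U = 0.325×1.615^1.5 = 0.6670.
Fraction of consumed A going to D: r_D/(r_D+r_U) = 0.1680.
C_D = 0.1680·C_{A0}·X = 0.1680×5.83×0.723 = 0.708 mol/dm³; Y_D = C_D/C_{A0} = 0.121.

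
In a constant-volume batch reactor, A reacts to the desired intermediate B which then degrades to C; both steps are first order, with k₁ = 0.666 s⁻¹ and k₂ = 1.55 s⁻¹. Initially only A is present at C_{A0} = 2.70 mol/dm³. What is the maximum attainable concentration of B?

0.614 mol/dm³

At the optimum, C_{B,max}/C_{A0} = (k₁/k₂)^[k₂/(k₂−k₁)].
= (0.666/1.55)^(1.55/(1.55−0.666)) = (0.4297)^(1.753) = 0.2274.
C_{B,max} = 0.2274×2.70 = 0.614 mol/dm³.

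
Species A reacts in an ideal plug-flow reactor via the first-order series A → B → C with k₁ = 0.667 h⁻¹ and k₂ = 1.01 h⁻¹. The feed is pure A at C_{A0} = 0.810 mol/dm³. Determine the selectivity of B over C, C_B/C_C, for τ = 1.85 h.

0.601

Solving the coupled first-order balances gives C_B(τ) = [k₁/(k₂−k₁)]·C_{A0}·(e^(−k₁τ) − e^(−k₂τ)).
e^(−k₁τ) = e^(−0.667×1.85) = e^(−1.234) = 0.2911; e^(−k₂τ) = e^(−1.869) = 0.1544.
C_B = 0.667×0.810/(1.01−0.667) × (0.2911−0.1544) = 1.575×0.1368 = 0.2155 mol/dm³.
C_A = C_{A0}e^(−k₁τ) = 0.2358 mol/dm³, so C_C = C_{A0}−C_A−C_B = 0.3587 mol/dm³; C_B/C_C = 0.601.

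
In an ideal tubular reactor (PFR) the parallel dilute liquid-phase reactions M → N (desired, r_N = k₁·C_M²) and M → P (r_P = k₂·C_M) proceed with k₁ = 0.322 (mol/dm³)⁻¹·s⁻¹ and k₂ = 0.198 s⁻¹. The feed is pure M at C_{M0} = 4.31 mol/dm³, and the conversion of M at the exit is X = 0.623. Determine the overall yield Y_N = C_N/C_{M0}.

C_M = C_{M0}(1−X) = 1.625 mol/dm³.
Along a PFR/batch, dC_P/dC_M = −r_P/(r_N+r_P) = −k₂/(k₂+k₁·C_M).
Integrating from C_{M0} to C_M: C_P = (0.198/0.322)·ln[(0.198+0.322·4.31)/(0.198+0.322·1.62)] = 0.6149·ln(1.586/0.7212) = 0.4845 mol/dm³.
Then C_N = (C_{M0}−C_M) − C_P = 2.685 − 0.4845 = 2.201 mol/dm³.
Y_N = C_N/C_{M0} = 2.201/4.31 = 0.511.

0.511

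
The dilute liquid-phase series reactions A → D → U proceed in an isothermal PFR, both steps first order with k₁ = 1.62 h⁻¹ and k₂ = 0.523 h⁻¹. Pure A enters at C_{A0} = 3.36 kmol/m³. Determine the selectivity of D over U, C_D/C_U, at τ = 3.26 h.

The intermediate concentration in a first-order A→B→C sequence is C_D = k₁C_{A0}(e^(−k₁τ) − e^(−k₂τ))/(k₂−k₁).
e^(−k₁τ) = e^(−1.62×3.26) = e^(−5.281) = 0.005086; e^(−k₂τ) = e^(−1.705) = 0.1818.
C_D = 1.62×3.36/(0.523−1.62) × (0.005086−0.1818) = (-4.962)×(-0.1767) = 0.8767 kmol/m³.
C_A = C_{A0}e^(−k₁τ) = 0.01709 kmol/m³, so C_U = C_{A0}−C_A−C_D = 2.466 kmol/m³; C_D/C_U = 0.355.

0.355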